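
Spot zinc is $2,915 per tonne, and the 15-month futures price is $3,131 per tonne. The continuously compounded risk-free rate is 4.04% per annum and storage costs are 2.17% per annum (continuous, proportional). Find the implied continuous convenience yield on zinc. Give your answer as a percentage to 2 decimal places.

F = S·e^((r+u−y)T) ⇒ (r+u−y) = ln(F/S)/T
ln(3131/2915) = 0.071483; /T ⇒ 0.057186
y = r + u − ln(F/S)/T = 0.0404 + 0.0217 − 0.057186 = 0.004914
y = 0.49%

0.49%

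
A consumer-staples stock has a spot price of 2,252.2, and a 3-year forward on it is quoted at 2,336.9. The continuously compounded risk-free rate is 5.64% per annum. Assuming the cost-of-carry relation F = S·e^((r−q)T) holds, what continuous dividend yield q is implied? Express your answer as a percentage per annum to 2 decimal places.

4.41%

From F = S·e^((r−q)T): (r − q) = ln(F/S)/T
ln(2336.9/2252.2) = ln(1.037608) = 0.036918
(r − q) = 0.036918 / (3) = 0.012306
q = r − ln(F/S)/T = 0.0564 − 0.012306 = 0.044094
q = 4.41%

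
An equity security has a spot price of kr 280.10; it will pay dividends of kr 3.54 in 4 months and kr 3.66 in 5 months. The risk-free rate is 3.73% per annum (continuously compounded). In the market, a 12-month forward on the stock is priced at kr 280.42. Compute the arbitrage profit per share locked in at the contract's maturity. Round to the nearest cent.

PV(dividends) I = 3.54·e^(−0.0373·4/12) + 3.66·e^(−0.0373·5/12) = 7.0998
Fair forward F* = (S − I)·e^(rT) = (280.10 − 7.0998)·e^0.037300 = 273.0002 × 1.038004 = 283.3753
Market kr 280.42 < fair 283.3753: forward underpriced → reverse cash-and-carry (short the stock, invest proceeds at r, pay the dividends, go long the forward).
Profit at T = |F_mkt − F*| = |280.42 − 283.3753| = kr 2.96 per share

kr 2.96 per share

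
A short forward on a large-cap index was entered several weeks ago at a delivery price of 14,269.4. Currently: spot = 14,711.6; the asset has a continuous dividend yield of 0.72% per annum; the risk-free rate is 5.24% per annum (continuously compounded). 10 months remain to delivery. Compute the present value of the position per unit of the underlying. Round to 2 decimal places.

-963.88

Current fair forward for the remaining 10 months: F = S·e^((r − q)·T), (r − q) = 0.0524 − 0.0072 = 0.0452
F = 14711.6 · e^(0.0452 × 10/12) = 14711.6 × 1.03838505 = 15276.3055
Value of long forward = (F − K)·e^(−rT) = (15276.3055 − 14269.4) · e^(−0.0524·10/12)
= 1006.9055 × 0.95727300 = 963.88
Short position value = −(long value) = -963.88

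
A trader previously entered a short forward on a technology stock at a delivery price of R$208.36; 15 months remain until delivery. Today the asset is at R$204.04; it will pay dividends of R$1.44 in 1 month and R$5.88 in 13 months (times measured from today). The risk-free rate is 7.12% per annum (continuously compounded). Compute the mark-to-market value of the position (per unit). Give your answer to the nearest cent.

PV(remaining dividends) I = 1.44·e^(−0.0712·1/12) + 5.88·e^(−0.0712·13/12) = 6.8750
Current forward F = (S − I)·e^(rT) = (204.04 − 6.8750)·e^(0.0712·15/12) = 197.1650 × 1.093081 = 215.5173
Value (long) = (F − K)·e^(−rT) = (215.5173 − 208.36) × 0.914846 = 6.5478
Short position value = −(long value) = -R$6.55

-R$6.55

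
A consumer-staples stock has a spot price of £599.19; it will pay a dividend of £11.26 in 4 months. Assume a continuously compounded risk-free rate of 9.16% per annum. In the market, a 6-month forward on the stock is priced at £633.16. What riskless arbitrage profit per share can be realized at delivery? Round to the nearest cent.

£17.32 per share

PV(dividends) I = 11.26·e^(−0.0916·4/12) = 10.9214
Fair forward F* = (S − I)·e^(rT) = (599.19 − 10.9214)·e^0.045800 = 588.2686 × 1.046865 = 615.8378
Market £633.16 > fair 615.8378: forward overpriced → cash-and-carry (borrow at r, buy the stock and collect the dividends, short the forward).
Profit at T = |F_mkt − F*| = |633.16 − 615.8378| = £17.32 per share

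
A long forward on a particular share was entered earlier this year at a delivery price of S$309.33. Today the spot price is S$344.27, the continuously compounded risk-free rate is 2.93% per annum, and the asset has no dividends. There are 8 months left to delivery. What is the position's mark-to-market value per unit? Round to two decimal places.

S$40.92

Current fair forward for the remaining 8 months: F = S·e^(r·T), r = 0.0293
F = 344.27 · e^(0.0293 × 8/12) = 344.27 × 1.019725 = 351.0607
Value of long forward = (F − K)·e^(−rT) = (351.0607 − 309.33) · e^(−0.0293·8/12)
= 41.7307 × 0.980656 = 40.92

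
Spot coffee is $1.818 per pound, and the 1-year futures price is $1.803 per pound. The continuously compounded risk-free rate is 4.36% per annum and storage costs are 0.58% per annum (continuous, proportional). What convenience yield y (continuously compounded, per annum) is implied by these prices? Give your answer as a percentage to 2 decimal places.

5.77%

F = S·e^((r+u−y)T) ⇒ (r+u−y) = ln(F/S)/T
ln(1.803/1.818) = -0.008285; /T ⇒ -0.008285
y = r + u − ln(F/S)/T = 0.0436 + 0.0058 + 0.008285 = 0.057685
y = 5.77%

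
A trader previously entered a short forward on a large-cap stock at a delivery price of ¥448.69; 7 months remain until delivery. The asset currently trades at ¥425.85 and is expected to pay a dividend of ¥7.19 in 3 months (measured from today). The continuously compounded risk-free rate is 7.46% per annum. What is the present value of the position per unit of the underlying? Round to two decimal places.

PV(remaining dividends) I = 7.19·e^(−0.0746·3/12) = 7.0571
Current forward F = (S − I)·e^(rT) = (425.85 − 7.0571)·e^(0.0746·7/12) = 418.7929 × 1.044477 = 437.4196
Value (long) = (F − K)·e^(−rT) = (437.4196 − 448.69) × 0.957417 = -10.7905
Short position value = −(long value) = ¥10.79

¥10.79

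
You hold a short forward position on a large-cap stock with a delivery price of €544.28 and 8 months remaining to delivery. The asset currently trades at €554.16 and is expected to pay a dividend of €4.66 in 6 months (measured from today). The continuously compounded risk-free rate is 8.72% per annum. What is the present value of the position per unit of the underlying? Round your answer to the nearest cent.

PV(remaining dividends) I = 4.66·e^(−0.0872·6/12) = 4.4612
Current forward F = (S − I)·e^(rT) = (554.16 − 4.4612)·e^(0.0872·8/12) = 549.6988 × 1.059856 = 582.6016
Value (long) = (F − K)·e^(−rT) = (582.6016 − 544.28) × 0.943524 = 36.1573
Short position value = −(long value) = -€36.16

-€36.16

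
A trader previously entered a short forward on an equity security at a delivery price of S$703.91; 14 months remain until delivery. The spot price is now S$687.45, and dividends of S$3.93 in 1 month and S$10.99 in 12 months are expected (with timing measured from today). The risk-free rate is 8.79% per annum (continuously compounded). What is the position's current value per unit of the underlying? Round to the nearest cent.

-S$38.18

PV(remaining dividends) I = 3.93·e^(−0.0879·1/12) + 10.99·e^(−0.0879·12/12) = 13.9665
Current forward F = (S − I)·e^(rT) = (687.45 − 13.9665)·e^(0.0879·14/12) = 673.4835 × 1.107993 = 746.2150
Value (long) = (F − K)·e^(−rT) = (746.2150 − 703.91) × 0.902533 = 38.1817
Short position value = −(long value) = -S$38.18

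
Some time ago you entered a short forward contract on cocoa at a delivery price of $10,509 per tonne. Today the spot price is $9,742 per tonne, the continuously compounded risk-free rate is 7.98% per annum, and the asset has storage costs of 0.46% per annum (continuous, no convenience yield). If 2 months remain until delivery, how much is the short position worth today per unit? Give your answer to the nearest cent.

Current fair forward for the remaining 2 months: F = S·e^((r + u)·T), (r + u) = 0.0798 + 0.0046 = 0.0844
F = 9742 · e^(0.0844 × 2/12) = 9742 × 1.01416607 = 9880.0059
Value of long forward = (F − K)·e^(−rT) = (9880.0059 − 10509) · e^(−0.0798·2/12)
= -628.9941 × 0.98678805 = -620.68
Short position value = −(long value) = $620.68

$620.68 per tonne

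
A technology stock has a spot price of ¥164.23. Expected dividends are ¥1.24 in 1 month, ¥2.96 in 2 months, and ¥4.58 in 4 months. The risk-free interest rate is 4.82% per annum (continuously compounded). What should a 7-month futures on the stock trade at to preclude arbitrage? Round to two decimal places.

¥159.99

PV(dividends) I = 1.24·e^(−0.0482·1/12) + 2.96·e^(−0.0482·2/12) + 4.58·e^(−0.0482·4/12)
I = 1.2350 + 2.9363 + 4.5070 = 8.6783
F = (S − I)·e^(rT) = (164.23 − 8.6783) · e^(0.0482·7/12)
= 155.5517 · e^0.028117 = 155.5517 × 1.028516 = ¥159.99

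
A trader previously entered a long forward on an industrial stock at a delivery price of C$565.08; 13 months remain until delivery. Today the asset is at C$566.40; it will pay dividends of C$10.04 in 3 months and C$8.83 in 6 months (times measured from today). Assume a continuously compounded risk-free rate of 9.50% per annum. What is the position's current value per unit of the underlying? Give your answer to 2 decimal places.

C$38.36

PV(remaining dividends) I = 10.04·e^(−0.0950·3/12) + 8.83·e^(−0.0950·6/12) = 18.2247
Current forward F = (S − I)·e^(rT) = (566.40 − 18.2247)·e^(0.0950·13/12) = 548.1753 × 1.108399 = 607.5970
Value (long) = (F − K)·e^(−rT) = (607.5970 − 565.08) × 0.902202 = 38.3589
Value = C$38.36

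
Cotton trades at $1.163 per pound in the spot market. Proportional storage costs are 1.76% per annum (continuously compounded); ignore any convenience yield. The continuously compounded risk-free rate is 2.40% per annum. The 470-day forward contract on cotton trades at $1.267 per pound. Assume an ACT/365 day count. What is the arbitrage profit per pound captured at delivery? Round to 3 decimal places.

Fair forward: F* = S·e^(carry·T), with carry = (r + u) = 0.0240 + 0.0176 = 0.0416
F* = 1.163 · e^(0.0416 × 470/365) = 1.163 · e^0.053567 = 1.163 × 1.055028 = $1.2270
Market $1.267 > fair $1.2270: forward overpriced → cash-and-carry (buy spot, short the forward).
At maturity, profit = |F_mkt − F*| = |1.267 − 1.2270| = $0.040 per pound

$0.040 per pound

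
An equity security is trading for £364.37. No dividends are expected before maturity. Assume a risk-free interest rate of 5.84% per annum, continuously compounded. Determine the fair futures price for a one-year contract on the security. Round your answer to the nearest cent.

£386.28

F = S·e^(rT) = 364.37 · e^(0.0584 × 12/12)
= 364.37 · e^0.058400 = 364.37 × 1.060139
F = £386.28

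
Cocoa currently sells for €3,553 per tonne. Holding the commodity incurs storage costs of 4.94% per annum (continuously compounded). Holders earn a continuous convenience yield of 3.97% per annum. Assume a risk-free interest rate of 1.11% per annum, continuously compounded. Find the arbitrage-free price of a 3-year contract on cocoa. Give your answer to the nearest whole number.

Net carry = r + u − y = 0.0111 + 0.0494 − 0.0397 = 0.0208
F = S·e^((r+u−y)T) = 3553 · e^(0.0208 × 3) = 3553 · e^0.062400
= 3553 × 1.064388 = €3,782 per tonne

€3,782 per tonne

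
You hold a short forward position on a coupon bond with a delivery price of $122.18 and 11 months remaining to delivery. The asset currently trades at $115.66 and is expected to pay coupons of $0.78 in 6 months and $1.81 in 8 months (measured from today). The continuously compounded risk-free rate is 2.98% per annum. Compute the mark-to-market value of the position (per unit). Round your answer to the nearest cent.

PV(remaining coupons) I = 0.78·e^(−0.0298·6/12) + 1.81·e^(−0.0298·8/12) = 2.5429
Current forward F = (S − I)·e^(rT) = (115.66 − 2.5429)·e^(0.0298·11/12) = 113.1171 × 1.027693 = 116.2497
Value (long) = (F − K)·e^(−rT) = (116.2497 − 122.18) × 0.973053 = -5.7705
Short position value = −(long value) = $5.77

$5.77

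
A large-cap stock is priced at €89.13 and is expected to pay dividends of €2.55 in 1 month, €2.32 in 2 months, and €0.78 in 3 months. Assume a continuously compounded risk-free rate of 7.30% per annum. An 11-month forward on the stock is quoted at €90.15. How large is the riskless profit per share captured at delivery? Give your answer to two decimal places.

PV(dividends) I = 2.55·e^(−0.0730·1/12) + 2.32·e^(−0.0730·2/12) + 0.78·e^(−0.0730·3/12) = 5.5924
Fair forward F* = (S − I)·e^(rT) = (89.13 − 5.5924)·e^0.066917 = 83.5376 × 1.069207 = 89.3190
Market €90.15 > fair 89.3190: forward overpriced → cash-and-carry (borrow at r, buy the stock and collect the dividends, short the forward).
Profit at T = |F_mkt − F*| = |90.15 − 89.3190| = €0.83 per share

€0.83 per share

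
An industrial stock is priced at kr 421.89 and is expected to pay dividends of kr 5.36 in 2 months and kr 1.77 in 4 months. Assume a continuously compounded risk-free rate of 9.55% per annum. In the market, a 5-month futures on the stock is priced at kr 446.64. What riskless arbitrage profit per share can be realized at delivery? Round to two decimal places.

PV(dividends) I = 5.36·e^(−0.0955·2/12) + 1.77·e^(−0.0955·4/12) = 6.9899
Fair futures F* = (S − I)·e^(rT) = (421.89 − 6.9899)·e^0.039792 = 414.9001 × 1.040594 = 431.7426
Market kr 446.64 > fair 431.7426: forward overpriced → cash-and-carry (borrow at r, buy the stock and collect the dividends, short the forward).
Profit at T = |F_mkt − F*| = |446.64 − 431.7426| = kr 14.90 per share

kr 14.90 per share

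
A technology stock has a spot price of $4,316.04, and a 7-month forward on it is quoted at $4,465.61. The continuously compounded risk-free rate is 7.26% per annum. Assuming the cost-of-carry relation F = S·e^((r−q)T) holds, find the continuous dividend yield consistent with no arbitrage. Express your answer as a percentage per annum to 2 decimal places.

1.42%

From F = S·e^((r−q)T): (r − q) = ln(F/S)/T
ln(4465.61/4316.04) = ln(1.034654) = 0.034067
(r − q) = 0.034067 / (7/12) = 0.058401
q = r − ln(F/S)/T = 0.0726 − 0.058401 = 0.014199
q = 1.42%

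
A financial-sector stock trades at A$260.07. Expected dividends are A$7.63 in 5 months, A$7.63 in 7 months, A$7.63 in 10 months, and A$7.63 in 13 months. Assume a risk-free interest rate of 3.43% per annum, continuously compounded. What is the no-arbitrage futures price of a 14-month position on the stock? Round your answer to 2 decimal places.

PV(dividends) I = 7.63·e^(−0.0343·5/12) + 7.63·e^(−0.0343·7/12) + 7.63·e^(−0.0343·10/12) + 7.63·e^(−0.0343·13/12)
I = 7.5217 + 7.4789 + 7.4150 + 7.3517 = 29.7673
F = (S − I)·e^(rT) = (260.07 − 29.7673) · e^(0.0343·14/12)
= 230.3027 · e^0.040017 = 230.3027 × 1.040828 = A$239.71

A$239.71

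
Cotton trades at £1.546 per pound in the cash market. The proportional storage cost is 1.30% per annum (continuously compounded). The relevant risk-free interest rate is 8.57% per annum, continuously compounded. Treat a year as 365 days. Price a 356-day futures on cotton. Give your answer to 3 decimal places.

£1.702 per pound

Net carry = r + u − y = 0.0857 + 0.0130 − 0.0000 = 0.0987
F = S·e^((r+u−y)T) = 1.546 · e^(0.0987 × 356/365) = 1.546 · e^0.096266
= 1.546 × 1.101052 = £1.702 per pound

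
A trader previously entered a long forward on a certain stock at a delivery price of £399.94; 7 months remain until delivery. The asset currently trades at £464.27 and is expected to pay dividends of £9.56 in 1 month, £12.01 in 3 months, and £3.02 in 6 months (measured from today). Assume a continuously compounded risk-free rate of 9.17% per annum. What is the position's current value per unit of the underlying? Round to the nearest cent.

£61.05

PV(remaining dividends) I = 9.56·e^(−0.0917·1/12) + 12.01·e^(−0.0917·3/12) + 3.02·e^(−0.0917·6/12) = 24.1097
Current forward F = (S − I)·e^(rT) = (464.27 − 24.1097)·e^(0.0917·7/12) = 440.1603 × 1.054948 = 464.3462
Value (long) = (F − K)·e^(−rT) = (464.3462 − 399.94) × 0.947914 = 61.0515
Value = £61.05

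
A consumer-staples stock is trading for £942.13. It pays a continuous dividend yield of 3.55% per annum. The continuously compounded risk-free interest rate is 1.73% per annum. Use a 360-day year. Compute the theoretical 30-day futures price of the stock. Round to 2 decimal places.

£940.70

F = S·e^((r − q)T) = 942.13 · e^((0.0173 − 0.0355) × 30/360)
= 942.13 · e^-0.001517 = 942.13 × 0.998484
F = £940.70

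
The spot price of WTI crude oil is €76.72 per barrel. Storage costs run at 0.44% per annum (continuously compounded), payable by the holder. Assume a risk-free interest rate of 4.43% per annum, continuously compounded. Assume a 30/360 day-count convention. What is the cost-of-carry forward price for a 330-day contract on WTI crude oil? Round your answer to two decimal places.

Net carry = r + u − y = 0.0443 + 0.0044 − 0.0000 = 0.0487
F = S·e^((r+u−y)T) = 76.72 · e^(0.0487 × 330/360) = 76.72 · e^0.044642
= 76.72 × 1.045653 = €80.22 per barrel

€80.22 per barrel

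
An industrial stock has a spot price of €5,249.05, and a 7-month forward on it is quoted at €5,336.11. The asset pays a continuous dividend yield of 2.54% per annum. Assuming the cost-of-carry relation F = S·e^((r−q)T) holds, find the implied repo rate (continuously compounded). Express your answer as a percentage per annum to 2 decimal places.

From F = S·e^((r−q)T): (r − q) = ln(F/S)/T
ln(5336.11/5249.05) = ln(1.016586) = 0.016450
(r − q) = 0.016450 / (7/12) = 0.028200
r = ln(F/S)/T + q = 0.028200 + 0.0254 = 0.053600
r = 5.36%

5.36%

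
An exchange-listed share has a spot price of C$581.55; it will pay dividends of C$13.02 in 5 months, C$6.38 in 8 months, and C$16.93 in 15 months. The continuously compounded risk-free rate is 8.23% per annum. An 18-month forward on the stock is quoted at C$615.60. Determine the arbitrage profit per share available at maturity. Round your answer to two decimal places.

PV(dividends) I = 13.02·e^(−0.0823·5/12) + 6.38·e^(−0.0823·8/12) + 16.93·e^(−0.0823·15/12) = 33.8954
Fair forward F* = (S − I)·e^(rT) = (581.55 − 33.8954)·e^0.123450 = 547.6546 × 1.131393 = 619.6126
Market C$615.60 < fair 619.6126: forward underpriced → reverse cash-and-carry (short the stock, invest proceeds at r, pay the dividends, go long the forward).
Profit at T = |F_mkt − F*| = |615.60 − 619.6126| = C$4.01 per share

C$4.01 per share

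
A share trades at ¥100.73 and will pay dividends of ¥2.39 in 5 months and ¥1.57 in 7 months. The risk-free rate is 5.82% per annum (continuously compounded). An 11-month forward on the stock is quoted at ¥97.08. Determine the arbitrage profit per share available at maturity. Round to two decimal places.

¥5.11 per share

PV(dividends) I = 2.39·e^(−0.0582·5/12) + 1.57·e^(−0.0582·7/12) = 3.8503
Fair forward F* = (S − I)·e^(rT) = (100.73 − 3.8503)·e^0.053350 = 96.8797 × 1.054799 = 102.1886
Market ¥97.08 < fair 102.1886: forward underpriced → reverse cash-and-carry (short the stock, invest proceeds at r, pay the dividends, go long the forward).
Profit at T = |F_mkt − F*| = |97.08 − 102.1886| = ¥5.11 per share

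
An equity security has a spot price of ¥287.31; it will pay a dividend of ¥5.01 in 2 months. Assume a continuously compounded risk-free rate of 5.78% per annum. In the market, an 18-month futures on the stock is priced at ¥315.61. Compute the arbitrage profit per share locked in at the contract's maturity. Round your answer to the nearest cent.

¥7.69 per share

PV(dividends) I = 5.01·e^(−0.0578·2/12) = 4.9620
Fair futures F* = (S − I)·e^(rT) = (287.31 − 4.9620)·e^0.086700 = 282.3480 × 1.090569 = 307.9200
Market ¥315.61 > fair 307.9200: forward overpriced → cash-and-carry (borrow at r, buy the stock and collect the dividends, short the forward).
Profit at T = |F_mkt − F*| = |315.61 − 307.9200| = ¥7.69 per share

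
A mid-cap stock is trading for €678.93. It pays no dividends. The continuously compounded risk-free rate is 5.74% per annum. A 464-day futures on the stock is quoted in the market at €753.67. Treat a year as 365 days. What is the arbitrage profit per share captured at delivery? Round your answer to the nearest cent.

€23.35 per share

Fair futures: F* = S·e^(carry·T), with carry = r = 0.0574
F* = 678.93 · e^(0.0574 × 464/365) = 678.93 · e^0.072969 = 678.93 × 1.075697 = €730.3230
Market €753.67 > fair €730.3230: forward overpriced → cash-and-carry (buy spot, short the forward).
At maturity, profit = |F_mkt − F*| = |753.67 − 730.3230| = €23.35 per share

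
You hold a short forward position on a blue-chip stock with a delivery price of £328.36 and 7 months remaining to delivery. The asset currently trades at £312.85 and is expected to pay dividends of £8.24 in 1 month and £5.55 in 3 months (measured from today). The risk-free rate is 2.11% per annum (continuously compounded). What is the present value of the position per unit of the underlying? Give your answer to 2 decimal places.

PV(remaining dividends) I = 8.24·e^(−0.0211·1/12) + 5.55·e^(−0.0211·3/12) = 13.7463
Current forward F = (S − I)·e^(rT) = (312.85 − 13.7463)·e^(0.0211·7/12) = 299.1037 × 1.012384 = 302.8078
Value (long) = (F − K)·e^(−rT) = (302.8078 − 328.36) × 0.987767 = -25.2396
Short position value = −(long value) = £25.24

£25.24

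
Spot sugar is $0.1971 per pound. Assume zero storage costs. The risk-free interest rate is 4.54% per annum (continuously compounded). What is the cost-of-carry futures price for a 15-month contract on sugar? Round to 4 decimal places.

F = S·e^(rT) = 0.1971 · e^(0.0454 × 15/12) = 0.1971 · e^0.056750
= 0.1971 × 1.058391 = $0.2086 per pound

$0.2086 per pound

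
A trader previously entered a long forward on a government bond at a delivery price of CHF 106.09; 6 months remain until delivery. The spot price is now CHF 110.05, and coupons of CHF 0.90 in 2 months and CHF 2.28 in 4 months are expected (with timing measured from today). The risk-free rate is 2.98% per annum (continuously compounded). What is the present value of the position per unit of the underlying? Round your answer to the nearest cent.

CHF 2.38

PV(remaining coupons) I = 0.90·e^(−0.0298·2/12) + 2.28·e^(−0.0298·4/12) = 3.1530
Current forward F = (S − I)·e^(rT) = (110.05 − 3.1530)·e^(0.0298·6/12) = 106.8970 × 1.015012 = 108.5017
Value (long) = (F − K)·e^(−rT) = (108.5017 − 106.09) × 0.985210 = 2.3760
Value = CHF 2.38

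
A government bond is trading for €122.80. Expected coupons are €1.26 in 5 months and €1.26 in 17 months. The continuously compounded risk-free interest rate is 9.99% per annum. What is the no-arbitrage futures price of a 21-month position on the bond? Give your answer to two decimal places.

€143.52

PV(coupons) I = 1.26·e^(−0.0999·5/12) + 1.26·e^(−0.0999·17/12)
I = 1.2086 + 1.0937 = 2.3023
F = (S − I)·e^(rT) = (122.80 − 2.3023) · e^(0.0999·21/12)
= 120.4977 · e^0.174825 = 120.4977 × 1.191038 = €143.52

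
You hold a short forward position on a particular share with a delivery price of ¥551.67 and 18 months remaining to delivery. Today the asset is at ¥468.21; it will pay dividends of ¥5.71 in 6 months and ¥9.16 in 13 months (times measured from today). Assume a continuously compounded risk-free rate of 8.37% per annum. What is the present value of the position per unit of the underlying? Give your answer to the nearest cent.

¥32.21

PV(remaining dividends) I = 5.71·e^(−0.0837·6/12) + 9.16·e^(−0.0837·13/12) = 13.8419
Current forward F = (S − I)·e^(rT) = (468.21 − 13.8419)·e^(0.0837·18/12) = 454.3681 × 1.133772 = 515.1498
Value (long) = (F − K)·e^(−rT) = (515.1498 − 551.67) × 0.882012 = -32.2113
Short position value = −(long value) = ¥32.21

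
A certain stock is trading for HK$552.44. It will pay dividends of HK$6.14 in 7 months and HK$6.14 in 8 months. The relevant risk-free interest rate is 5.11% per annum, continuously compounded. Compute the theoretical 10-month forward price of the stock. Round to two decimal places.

PV(dividends) I = 6.14·e^(−0.0511·7/12) + 6.14·e^(−0.0511·8/12)
I = 5.9597 + 5.9344 = 11.8941
F = (S − I)·e^(rT) = (552.44 − 11.8941) · e^(0.0511·10/12)
= 540.5459 · e^0.042583 = 540.5459 × 1.043503 = HK$564.06

HK$564.06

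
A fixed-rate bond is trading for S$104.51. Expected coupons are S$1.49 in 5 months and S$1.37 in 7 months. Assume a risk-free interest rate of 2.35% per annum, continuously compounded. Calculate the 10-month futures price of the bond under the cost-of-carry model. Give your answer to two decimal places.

S$103.69

PV(coupons) I = 1.49·e^(−0.0235·5/12) + 1.37·e^(−0.0235·7/12)
I = 1.4755 + 1.3513 = 2.8268
F = (S − I)·e^(rT) = (104.51 − 2.8268) · e^(0.0235·10/12)
= 101.6832 · e^0.019583 = 101.6832 × 1.019776 = S$103.69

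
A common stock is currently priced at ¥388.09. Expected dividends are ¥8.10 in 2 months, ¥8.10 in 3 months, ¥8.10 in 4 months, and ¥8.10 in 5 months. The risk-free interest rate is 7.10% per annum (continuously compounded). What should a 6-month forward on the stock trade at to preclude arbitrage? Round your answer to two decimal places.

PV(dividends) I = 8.10·e^(−0.0710·2/12) + 8.10·e^(−0.0710·3/12) + 8.10·e^(−0.0710·4/12) + 8.10·e^(−0.0710·5/12)
I = 8.0047 + 7.9575 + 7.9106 + 7.8639 = 31.7367
F = (S − I)·e^(rT) = (388.09 − 31.7367) · e^(0.0710·6/12)
= 356.3533 · e^0.035500 = 356.3533 × 1.036138 = ¥369.23

¥369.23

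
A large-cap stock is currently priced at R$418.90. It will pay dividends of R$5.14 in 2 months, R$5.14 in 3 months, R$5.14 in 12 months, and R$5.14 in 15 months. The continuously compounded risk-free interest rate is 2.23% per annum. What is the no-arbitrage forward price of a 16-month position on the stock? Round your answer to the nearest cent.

R$410.67

PV(dividends) I = 5.14·e^(−0.0223·2/12) + 5.14·e^(−0.0223·3/12) + 5.14·e^(−0.0223·12/12) + 5.14·e^(−0.0223·15/12)
I = 5.1209 + 5.1114 + 5.0266 + 4.9987 = 20.2576
F = (S − I)·e^(rT) = (418.90 − 20.2576) · e^(0.0223·16/12)
= 398.6424 · e^0.029733 = 398.6424 × 1.030179 = R$410.67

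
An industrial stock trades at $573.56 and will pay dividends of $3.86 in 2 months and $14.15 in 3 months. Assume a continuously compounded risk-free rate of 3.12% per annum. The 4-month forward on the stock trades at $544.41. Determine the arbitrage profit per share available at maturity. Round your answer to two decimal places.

PV(dividends) I = 3.86·e^(−0.0312·2/12) + 14.15·e^(−0.0312·3/12) = 17.8800
Fair forward F* = (S − I)·e^(rT) = (573.56 − 17.8800)·e^0.010400 = 555.6800 × 1.010454 = 561.4891
Market $544.41 < fair 561.4891: forward underpriced → reverse cash-and-carry (short the stock, invest proceeds at r, pay the dividends, go long the forward).
Profit at T = |F_mkt − F*| = |544.41 − 561.4891| = $17.08 per share

$17.08 per share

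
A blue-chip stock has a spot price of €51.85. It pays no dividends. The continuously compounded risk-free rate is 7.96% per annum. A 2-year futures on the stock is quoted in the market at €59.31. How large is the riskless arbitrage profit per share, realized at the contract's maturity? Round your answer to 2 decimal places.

Fair futures: F* = S·e^(carry·T), with carry = r = 0.0796
F* = 51.85 · e^(0.0796 × 2) = 51.85 · e^0.159200 = 51.85 × 1.172572 = €60.7979
Market €59.31 < fair €60.7979: forward underpriced → reverse cash-and-carry (short spot, go long the forward).
At maturity, profit = |F_mkt − F*| = |59.31 − 60.7979| = €1.49 per share

€1.49 per share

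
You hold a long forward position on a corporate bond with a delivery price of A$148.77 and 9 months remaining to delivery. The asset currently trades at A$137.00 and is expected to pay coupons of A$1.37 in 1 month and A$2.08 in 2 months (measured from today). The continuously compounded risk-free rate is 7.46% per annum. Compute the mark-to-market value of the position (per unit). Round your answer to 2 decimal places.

-A$7.09

PV(remaining coupons) I = 1.37·e^(−0.0746·1/12) + 2.08·e^(−0.0746·2/12) = 3.4158
Current forward F = (S − I)·e^(rT) = (137.00 − 3.4158)·e^(0.0746·9/12) = 133.5842 × 1.057545 = 141.2713
Value (long) = (F − K)·e^(−rT) = (141.2713 − 148.77) × 0.945586 = -7.0907
Value = -A$7.09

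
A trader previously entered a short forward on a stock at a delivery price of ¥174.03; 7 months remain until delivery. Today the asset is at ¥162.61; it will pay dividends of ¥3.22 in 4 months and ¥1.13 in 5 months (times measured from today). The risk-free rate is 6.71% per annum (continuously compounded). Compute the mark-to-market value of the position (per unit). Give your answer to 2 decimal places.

PV(remaining dividends) I = 3.22·e^(−0.0671·4/12) + 1.13·e^(−0.0671·5/12) = 4.2476
Current forward F = (S − I)·e^(rT) = (162.61 − 4.2476)·e^(0.0671·7/12) = 158.3624 × 1.039918 = 164.6839
Value (long) = (F − K)·e^(−rT) = (164.6839 − 174.03) × 0.961614 = -8.9873
Short position value = −(long value) = ¥8.99

¥8.99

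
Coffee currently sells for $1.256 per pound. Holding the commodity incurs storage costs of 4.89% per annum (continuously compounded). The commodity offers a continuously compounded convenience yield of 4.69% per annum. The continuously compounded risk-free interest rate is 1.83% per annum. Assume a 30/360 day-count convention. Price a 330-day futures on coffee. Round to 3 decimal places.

Net carry = r + u − y = 0.0183 + 0.0489 − 0.0469 = 0.0203
F = S·e^((r+u−y)T) = 1.256 · e^(0.0203 × 330/360) = 1.256 · e^0.018608
= 1.256 × 1.018782 = $1.280 per pound

$1.280 per pound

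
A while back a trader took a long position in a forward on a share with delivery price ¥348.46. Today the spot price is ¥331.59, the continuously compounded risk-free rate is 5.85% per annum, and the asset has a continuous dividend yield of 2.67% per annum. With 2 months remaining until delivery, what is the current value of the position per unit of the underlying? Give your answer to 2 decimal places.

-¥14.96

Current fair forward for the remaining 2 months: F = S·e^((r − q)·T), (r − q) = 0.0585 − 0.0267 = 0.0318
F = 331.59 · e^(0.0318 × 2/12) = 331.59 × 1.005314 = 333.3521
Value of long forward = (F − K)·e^(−rT) = (333.3521 − 348.46) · e^(−0.0585·2/12)
= -15.1079 × 0.990297 = -14.96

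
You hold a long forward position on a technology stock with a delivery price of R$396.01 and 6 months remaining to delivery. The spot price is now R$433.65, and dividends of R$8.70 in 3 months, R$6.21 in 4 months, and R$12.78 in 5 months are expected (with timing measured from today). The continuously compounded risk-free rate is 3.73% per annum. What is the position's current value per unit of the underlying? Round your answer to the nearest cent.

R$17.62

PV(remaining dividends) I = 8.70·e^(−0.0373·3/12) + 6.21·e^(−0.0373·4/12) + 12.78·e^(−0.0373·5/12) = 27.3354
Current forward F = (S − I)·e^(rT) = (433.65 − 27.3354)·e^(0.0373·6/12) = 406.3146 × 1.018825 = 413.9635
Value (long) = (F − K)·e^(−rT) = (413.9635 − 396.01) × 0.981523 = 17.6218
Value = R$17.62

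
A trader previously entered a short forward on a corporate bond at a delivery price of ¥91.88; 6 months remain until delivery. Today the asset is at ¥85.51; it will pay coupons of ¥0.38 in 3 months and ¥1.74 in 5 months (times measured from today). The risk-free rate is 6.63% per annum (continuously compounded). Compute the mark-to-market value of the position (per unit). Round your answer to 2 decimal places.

PV(remaining coupons) I = 0.38·e^(−0.0663·3/12) + 1.74·e^(−0.0663·5/12) = 2.0663
Current forward F = (S − I)·e^(rT) = (85.51 − 2.0663)·e^(0.0663·6/12) = 83.4437 × 1.033706 = 86.2563
Value (long) = (F − K)·e^(−rT) = (86.2563 − 91.88) × 0.967393 = -5.4403
Short position value = −(long value) = ¥5.44

¥5.44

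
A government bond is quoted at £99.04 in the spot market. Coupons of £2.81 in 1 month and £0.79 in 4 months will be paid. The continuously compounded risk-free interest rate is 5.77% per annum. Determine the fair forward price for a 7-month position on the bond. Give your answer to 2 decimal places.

PV(coupons) I = 2.81·e^(−0.0577·1/12) + 0.79·e^(−0.0577·4/12)
I = 2.7965 + 0.7750 = 3.5715
F = (S − I)·e^(rT) = (99.04 − 3.5715) · e^(0.0577·7/12)
= 95.4685 · e^0.033658 = 95.4685 × 1.034231 = £98.74

£98.74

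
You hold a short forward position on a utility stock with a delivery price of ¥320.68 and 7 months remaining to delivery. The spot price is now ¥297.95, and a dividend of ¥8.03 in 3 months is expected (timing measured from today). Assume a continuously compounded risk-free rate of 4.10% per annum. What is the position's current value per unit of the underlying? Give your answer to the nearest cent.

PV(remaining dividends) I = 8.03·e^(−0.0410·3/12) = 7.9481
Current forward F = (S − I)·e^(rT) = (297.95 − 7.9481)·e^(0.0410·7/12) = 290.0019 × 1.024205 = 297.0214
Value (long) = (F − K)·e^(−rT) = (297.0214 − 320.68) × 0.976367 = -23.0995
Short position value = −(long value) = ¥23.10

¥23.10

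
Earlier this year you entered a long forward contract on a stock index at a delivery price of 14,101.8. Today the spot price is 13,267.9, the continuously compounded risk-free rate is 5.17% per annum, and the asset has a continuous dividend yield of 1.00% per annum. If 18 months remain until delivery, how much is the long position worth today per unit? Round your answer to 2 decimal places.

20.83

Current fair forward for the remaining 18 months: F = S·e^((r − q)·T), (r − q) = 0.0517 − 0.0100 = 0.0417
F = 13267.9 · e^(0.0417 × 18/12) = 13267.9 × 1.06454768 = 14124.3122
Value of long forward = (F − K)·e^(−rT) = (14124.3122 − 14101.8) · e^(−0.0517·18/12)
= 22.5122 × 0.92538075 = 20.83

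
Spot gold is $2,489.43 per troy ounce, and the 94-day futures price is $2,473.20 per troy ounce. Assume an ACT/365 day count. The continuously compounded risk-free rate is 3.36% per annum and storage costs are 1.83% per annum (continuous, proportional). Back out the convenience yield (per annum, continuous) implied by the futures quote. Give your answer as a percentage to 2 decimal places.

7.73%

F = S·e^((r+u−y)T) ⇒ (r+u−y) = ln(F/S)/T
ln(2473.20/2489.43) = -0.006541; /T ⇒ -0.025399
y = r + u − ln(F/S)/T = 0.0336 + 0.0183 + 0.025399 = 0.077299
y = 7.73%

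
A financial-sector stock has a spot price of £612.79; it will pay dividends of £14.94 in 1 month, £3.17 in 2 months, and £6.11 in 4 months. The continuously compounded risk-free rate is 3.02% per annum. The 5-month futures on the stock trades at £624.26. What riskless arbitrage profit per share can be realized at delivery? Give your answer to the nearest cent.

£28.12 per share

PV(dividends) I = 14.94·e^(−0.0302·1/12) + 3.17·e^(−0.0302·2/12) + 6.11·e^(−0.0302·4/12) = 24.1053
Fair futures F* = (S − I)·e^(rT) = (612.79 − 24.1053)·e^0.012583 = 588.6847 × 1.012662 = 596.1386
Market £624.26 > fair 596.1386: forward overpriced → cash-and-carry (borrow at r, buy the stock and collect the dividends, short the forward).
Profit at T = |F_mkt − F*| = |624.26 − 596.1386| = £28.12 per share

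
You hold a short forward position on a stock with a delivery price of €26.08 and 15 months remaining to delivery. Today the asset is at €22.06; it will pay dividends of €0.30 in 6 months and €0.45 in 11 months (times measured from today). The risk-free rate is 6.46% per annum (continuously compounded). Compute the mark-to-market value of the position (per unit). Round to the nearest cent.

PV(remaining dividends) I = 0.30·e^(−0.0646·6/12) + 0.45·e^(−0.0646·11/12) = 0.7146
Current forward F = (S − I)·e^(rT) = (22.06 − 0.7146)·e^(0.0646·15/12) = 21.3454 × 1.084100 = 23.1405
Value (long) = (F − K)·e^(−rT) = (23.1405 − 26.08) × 0.922424 = -2.7115
Short position value = −(long value) = €2.71

€2.71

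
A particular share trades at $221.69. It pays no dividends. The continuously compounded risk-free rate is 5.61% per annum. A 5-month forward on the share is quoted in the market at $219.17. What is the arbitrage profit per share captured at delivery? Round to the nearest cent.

$7.76 per share

Fair forward: F* = S·e^(carry·T), with carry = r = 0.0561
F* = 221.69 · e^(0.0561 × 5/12) = 221.69 · e^0.023375 = 221.69 × 1.023650 = $226.9330
Market $219.17 < fair $226.9330: forward underpriced → reverse cash-and-carry (short spot, go long the forward).
At maturity, profit = |F_mkt − F*| = |219.17 − 226.9330| = $7.76 per share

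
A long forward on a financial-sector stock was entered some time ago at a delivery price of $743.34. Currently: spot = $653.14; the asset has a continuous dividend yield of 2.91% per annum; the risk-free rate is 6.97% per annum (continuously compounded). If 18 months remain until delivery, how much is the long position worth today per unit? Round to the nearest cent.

Current fair forward for the remaining 18 months: F = S·e^((r − q)·T), (r − q) = 0.0697 − 0.0291 = 0.0406
F = 653.14 · e^(0.0406 × 18/12) = 653.14 × 1.062793 = 694.1526
Value of long forward = (F − K)·e^(−rT) = (694.1526 − 743.34) · e^(−0.0697·18/12)
= -49.1874 × 0.900730 = -44.30

-$44.30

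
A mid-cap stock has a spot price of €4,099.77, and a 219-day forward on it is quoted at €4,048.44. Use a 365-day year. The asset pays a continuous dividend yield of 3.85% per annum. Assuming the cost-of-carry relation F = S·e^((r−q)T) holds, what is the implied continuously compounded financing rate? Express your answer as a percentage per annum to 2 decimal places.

From F = S·e^((r−q)T): (r − q) = ln(F/S)/T
ln(4048.44/4099.77) = ln(0.987480) = -0.012599
(r − q) = -0.012599 / (219/365) = -0.020998
r = ln(F/S)/T + q = -0.020998 + 0.0385 = 0.017502
r = 1.75%

1.75%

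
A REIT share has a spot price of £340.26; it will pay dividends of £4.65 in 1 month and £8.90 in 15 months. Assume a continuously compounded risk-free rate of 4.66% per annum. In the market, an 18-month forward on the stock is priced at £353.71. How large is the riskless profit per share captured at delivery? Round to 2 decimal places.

PV(dividends) I = 4.65·e^(−0.0466·1/12) + 8.90·e^(−0.0466·15/12) = 13.0284
Fair forward F* = (S − I)·e^(rT) = (340.26 − 13.0284)·e^0.069900 = 327.2316 × 1.072401 = 350.9235
Market £353.71 > fair 350.9235: forward overpriced → cash-and-carry (borrow at r, buy the stock and collect the dividends, short the forward).
Profit at T = |F_mkt − F*| = |353.71 − 350.9235| = £2.79 per share

£2.79 per share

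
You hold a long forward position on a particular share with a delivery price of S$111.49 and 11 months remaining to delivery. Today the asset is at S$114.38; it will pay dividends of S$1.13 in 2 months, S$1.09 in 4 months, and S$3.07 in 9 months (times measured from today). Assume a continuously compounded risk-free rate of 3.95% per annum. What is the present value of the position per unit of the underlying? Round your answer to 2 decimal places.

PV(remaining dividends) I = 1.13·e^(−0.0395·2/12) + 1.09·e^(−0.0395·4/12) + 3.07·e^(−0.0395·9/12) = 5.1787
Current forward F = (S − I)·e^(rT) = (114.38 − 5.1787)·e^(0.0395·11/12) = 109.2013 × 1.036872 = 113.2278
Value (long) = (F − K)·e^(−rT) = (113.2278 − 111.49) × 0.964439 = 1.6760
Value = S$1.68

S$1.68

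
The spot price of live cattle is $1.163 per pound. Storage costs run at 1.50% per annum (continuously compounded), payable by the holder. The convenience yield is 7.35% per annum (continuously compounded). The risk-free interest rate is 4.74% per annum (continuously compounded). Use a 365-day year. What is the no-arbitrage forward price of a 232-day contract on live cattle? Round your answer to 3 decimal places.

$1.155 per pound

Net carry = r + u − y = 0.0474 + 0.0150 − 0.0735 = -0.0111
F = S·e^((r+u−y)T) = 1.163 · e^(-0.0111 × 232/365) = 1.163 · e^-0.007055
= 1.163 × 0.992970 = $1.155 per pound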